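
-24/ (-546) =4/ 91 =0.04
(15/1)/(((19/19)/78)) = 1170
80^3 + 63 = 512063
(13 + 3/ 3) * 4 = 56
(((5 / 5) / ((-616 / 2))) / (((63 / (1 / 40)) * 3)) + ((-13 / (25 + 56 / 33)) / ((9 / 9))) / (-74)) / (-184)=-499426363 / 13965869111040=-0.00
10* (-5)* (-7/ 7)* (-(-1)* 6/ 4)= 75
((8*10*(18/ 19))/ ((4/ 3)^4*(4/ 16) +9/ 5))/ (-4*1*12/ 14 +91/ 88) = -12.22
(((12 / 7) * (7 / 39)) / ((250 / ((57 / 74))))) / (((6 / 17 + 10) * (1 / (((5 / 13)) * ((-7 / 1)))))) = -6783 / 27513200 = -0.00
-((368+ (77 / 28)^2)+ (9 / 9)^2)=-376.56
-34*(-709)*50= 1205300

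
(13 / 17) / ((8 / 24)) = 39 / 17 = 2.29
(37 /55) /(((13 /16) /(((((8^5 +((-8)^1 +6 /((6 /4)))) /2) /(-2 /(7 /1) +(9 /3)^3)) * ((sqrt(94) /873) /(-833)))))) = -0.01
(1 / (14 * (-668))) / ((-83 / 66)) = 33 / 388108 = 0.00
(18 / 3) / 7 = 6 / 7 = 0.86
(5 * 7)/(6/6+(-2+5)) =35/4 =8.75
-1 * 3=-3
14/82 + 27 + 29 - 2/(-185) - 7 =373042/7585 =49.18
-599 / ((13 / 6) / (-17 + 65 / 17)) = 805056 / 221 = 3642.79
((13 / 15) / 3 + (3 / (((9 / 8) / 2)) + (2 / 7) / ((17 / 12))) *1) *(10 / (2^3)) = 31187 / 4284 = 7.28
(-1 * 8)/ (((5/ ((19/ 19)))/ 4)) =-32/ 5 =-6.40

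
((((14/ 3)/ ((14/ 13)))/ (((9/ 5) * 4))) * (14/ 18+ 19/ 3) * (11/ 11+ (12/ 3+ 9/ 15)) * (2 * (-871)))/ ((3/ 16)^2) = -1187574.05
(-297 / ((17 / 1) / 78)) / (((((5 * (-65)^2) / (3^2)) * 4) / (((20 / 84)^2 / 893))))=-891 / 96702970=-0.00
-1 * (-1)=1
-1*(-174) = 174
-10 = -10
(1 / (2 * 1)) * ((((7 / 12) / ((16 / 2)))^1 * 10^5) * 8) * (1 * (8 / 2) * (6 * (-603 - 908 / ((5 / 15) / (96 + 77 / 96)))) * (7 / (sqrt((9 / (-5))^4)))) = -32375754687500 / 81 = -399700675154.32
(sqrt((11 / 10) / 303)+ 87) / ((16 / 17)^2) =98.28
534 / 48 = 89 / 8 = 11.12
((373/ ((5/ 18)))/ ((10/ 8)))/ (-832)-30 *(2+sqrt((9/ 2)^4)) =-1738857/ 2600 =-668.79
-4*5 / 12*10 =-16.67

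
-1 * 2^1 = -2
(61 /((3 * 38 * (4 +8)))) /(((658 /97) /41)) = 242597 /900144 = 0.27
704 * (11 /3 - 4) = -704 /3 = -234.67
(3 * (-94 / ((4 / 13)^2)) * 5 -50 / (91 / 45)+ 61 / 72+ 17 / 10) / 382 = -30539083 / 782145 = -39.05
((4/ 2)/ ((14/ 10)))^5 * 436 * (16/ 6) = 348800000/ 50421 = 6917.75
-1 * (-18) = 18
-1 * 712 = -712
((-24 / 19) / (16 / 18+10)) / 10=-54 / 4655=-0.01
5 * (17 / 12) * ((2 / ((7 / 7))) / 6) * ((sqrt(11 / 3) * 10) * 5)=2125 * sqrt(33) / 54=226.06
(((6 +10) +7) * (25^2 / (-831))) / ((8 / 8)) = -17.30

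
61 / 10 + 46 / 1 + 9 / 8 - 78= -991 / 40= -24.78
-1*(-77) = 77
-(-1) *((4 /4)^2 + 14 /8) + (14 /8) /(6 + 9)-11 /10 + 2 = 113 /30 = 3.77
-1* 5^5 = -3125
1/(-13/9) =-9/13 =-0.69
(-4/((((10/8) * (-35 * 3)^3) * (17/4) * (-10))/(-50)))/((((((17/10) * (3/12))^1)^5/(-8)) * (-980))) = 20971520/10953363298941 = 0.00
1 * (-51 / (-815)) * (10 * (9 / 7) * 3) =2.41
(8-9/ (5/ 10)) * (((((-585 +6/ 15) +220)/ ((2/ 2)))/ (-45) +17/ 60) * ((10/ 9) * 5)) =-37735/ 81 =-465.86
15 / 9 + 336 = 1013 / 3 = 337.67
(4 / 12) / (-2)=-1 / 6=-0.17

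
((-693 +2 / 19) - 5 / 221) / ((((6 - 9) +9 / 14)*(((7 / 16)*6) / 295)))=13733123200 / 415701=33036.06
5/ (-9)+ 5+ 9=121/ 9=13.44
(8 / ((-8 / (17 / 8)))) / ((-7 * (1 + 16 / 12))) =0.13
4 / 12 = 1 / 3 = 0.33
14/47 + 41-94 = -2477/47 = -52.70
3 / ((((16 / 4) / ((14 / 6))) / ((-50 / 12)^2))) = 4375 / 144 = 30.38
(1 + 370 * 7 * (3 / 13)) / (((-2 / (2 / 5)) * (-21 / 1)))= 7783 / 1365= 5.70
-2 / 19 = -0.11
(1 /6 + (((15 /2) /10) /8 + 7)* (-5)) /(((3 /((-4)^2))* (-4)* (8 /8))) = 3389 /72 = 47.07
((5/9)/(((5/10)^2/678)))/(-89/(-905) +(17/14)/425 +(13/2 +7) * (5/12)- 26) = -1145368000/15412143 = -74.32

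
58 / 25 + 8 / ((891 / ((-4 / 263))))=13590514 / 5858325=2.32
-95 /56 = -1.70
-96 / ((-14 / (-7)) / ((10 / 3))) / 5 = -32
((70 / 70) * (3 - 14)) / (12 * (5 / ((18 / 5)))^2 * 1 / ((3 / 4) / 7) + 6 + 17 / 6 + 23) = -1782 / 40157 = -0.04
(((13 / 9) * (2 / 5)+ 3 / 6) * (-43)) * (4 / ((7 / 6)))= -158.90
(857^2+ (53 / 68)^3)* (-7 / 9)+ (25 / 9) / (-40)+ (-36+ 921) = -538012221185 / 943296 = -570353.55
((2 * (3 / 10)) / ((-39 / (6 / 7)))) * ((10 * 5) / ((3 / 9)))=-180 / 91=-1.98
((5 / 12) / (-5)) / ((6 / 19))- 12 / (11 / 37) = -32177 / 792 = -40.63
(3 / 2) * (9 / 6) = 2.25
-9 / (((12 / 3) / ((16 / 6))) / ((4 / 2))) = -12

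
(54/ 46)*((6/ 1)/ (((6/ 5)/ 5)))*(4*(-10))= -27000/ 23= -1173.91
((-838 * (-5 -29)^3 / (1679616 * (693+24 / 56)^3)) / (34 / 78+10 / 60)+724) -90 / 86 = 2923578485042661070555 / 4043937171160367424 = 722.95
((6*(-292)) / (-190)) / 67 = 876 / 6365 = 0.14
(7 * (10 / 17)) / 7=10 / 17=0.59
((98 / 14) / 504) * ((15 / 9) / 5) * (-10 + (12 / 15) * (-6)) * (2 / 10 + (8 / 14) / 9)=-3071 / 170100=-0.02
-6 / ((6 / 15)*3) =-5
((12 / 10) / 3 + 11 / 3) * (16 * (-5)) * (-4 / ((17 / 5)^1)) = 19520 / 51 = 382.75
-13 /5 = -2.60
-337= -337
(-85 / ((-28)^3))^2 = 7225 / 481890304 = 0.00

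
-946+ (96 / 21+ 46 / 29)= -190788 / 203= -939.84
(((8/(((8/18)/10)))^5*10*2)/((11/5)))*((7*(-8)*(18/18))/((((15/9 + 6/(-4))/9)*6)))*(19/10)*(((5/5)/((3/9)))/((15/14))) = -50664608870400000/11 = -4605873533672727.27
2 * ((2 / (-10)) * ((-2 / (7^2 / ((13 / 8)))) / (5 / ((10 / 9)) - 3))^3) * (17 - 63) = -50531 / 31765230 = -0.00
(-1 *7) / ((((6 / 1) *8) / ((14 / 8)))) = -49 / 192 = -0.26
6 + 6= 12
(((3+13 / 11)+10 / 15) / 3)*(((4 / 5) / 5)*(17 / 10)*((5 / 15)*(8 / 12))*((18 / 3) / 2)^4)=2176 / 275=7.91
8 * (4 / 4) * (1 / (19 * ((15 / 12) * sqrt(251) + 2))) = -256 / 118009 + 160 * sqrt(251) / 118009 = 0.02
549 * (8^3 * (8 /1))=2248704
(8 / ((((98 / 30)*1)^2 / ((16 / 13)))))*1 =28800 / 31213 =0.92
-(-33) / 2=33 / 2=16.50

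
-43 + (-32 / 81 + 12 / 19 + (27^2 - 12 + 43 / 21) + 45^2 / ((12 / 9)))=94588411 / 43092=2195.03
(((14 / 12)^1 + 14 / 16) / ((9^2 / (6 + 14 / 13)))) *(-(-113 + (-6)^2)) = 86779 / 6318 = 13.74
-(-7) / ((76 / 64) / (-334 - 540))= -5152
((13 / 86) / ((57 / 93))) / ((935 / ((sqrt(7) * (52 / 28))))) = 5239 * sqrt(7) / 10694530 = 0.00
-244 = -244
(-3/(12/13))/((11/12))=-39/11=-3.55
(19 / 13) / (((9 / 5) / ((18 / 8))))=95 / 52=1.83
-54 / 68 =-27 / 34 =-0.79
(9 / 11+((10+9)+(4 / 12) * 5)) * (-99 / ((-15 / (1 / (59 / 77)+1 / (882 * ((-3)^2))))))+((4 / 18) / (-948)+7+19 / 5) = 18118293871 / 92497545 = 195.88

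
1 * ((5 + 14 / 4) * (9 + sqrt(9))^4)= 176256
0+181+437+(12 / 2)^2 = 654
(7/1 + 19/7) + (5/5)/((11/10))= 818/77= 10.62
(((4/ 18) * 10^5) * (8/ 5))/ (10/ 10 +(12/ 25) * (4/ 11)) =88000000/ 2907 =30271.76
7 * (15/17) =105/17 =6.18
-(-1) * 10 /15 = 2 /3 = 0.67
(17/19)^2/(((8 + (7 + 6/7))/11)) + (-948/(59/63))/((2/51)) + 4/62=-1891779490247/73289859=-25812.30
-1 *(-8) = 8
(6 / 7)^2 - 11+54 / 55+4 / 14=-24249 / 2695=-9.00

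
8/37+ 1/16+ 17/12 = 3011/1776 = 1.70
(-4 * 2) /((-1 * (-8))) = -1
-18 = -18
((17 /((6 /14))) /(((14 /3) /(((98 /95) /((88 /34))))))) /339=14161 /1417020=0.01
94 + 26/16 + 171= 2133/8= 266.62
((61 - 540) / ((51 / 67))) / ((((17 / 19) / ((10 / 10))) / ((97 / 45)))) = -59147399 / 39015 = -1516.02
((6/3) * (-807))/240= -269/40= -6.72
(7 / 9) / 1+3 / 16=139 / 144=0.97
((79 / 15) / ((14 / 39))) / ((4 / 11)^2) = 124267 / 1120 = 110.95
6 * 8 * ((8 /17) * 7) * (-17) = -2688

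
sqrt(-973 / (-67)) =sqrt(65191) / 67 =3.81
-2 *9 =-18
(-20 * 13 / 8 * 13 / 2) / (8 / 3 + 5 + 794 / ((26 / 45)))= -32955 / 215576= -0.15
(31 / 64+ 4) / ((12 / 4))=287 / 192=1.49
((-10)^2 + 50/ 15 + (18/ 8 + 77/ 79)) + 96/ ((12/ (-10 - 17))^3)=-935621/ 948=-986.94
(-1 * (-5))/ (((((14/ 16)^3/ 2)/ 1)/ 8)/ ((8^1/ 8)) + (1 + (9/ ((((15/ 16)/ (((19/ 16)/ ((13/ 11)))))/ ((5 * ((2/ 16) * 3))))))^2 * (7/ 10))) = 34611200/ 1592308203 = 0.02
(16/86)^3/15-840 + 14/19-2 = -841.26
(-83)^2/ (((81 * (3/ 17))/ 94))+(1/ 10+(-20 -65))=109879913/ 2430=45218.07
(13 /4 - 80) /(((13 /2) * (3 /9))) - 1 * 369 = -10515 /26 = -404.42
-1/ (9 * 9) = -1/ 81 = -0.01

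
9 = 9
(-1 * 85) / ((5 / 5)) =-85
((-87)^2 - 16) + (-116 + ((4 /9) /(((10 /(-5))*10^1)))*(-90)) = 7439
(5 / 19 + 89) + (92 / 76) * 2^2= 1788 / 19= 94.11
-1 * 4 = -4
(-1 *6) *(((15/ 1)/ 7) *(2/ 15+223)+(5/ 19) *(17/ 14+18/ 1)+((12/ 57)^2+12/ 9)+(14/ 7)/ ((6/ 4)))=-7367371/ 2527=-2915.46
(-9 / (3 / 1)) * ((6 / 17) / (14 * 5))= -0.02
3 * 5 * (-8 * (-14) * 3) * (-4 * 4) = -80640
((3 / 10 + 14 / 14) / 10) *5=13 / 20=0.65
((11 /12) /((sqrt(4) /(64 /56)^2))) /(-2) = -0.30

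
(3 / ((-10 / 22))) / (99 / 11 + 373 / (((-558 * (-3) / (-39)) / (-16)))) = -9207 / 206515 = -0.04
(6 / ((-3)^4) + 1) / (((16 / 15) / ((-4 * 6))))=-145 / 6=-24.17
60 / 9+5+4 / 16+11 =275 / 12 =22.92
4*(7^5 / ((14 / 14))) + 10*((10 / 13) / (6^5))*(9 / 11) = 2076538489 / 30888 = 67228.00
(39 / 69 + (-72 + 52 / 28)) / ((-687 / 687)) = 69.58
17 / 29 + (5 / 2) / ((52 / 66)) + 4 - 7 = 1145 / 1508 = 0.76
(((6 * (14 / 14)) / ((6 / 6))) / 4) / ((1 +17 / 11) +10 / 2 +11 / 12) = 198 / 1117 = 0.18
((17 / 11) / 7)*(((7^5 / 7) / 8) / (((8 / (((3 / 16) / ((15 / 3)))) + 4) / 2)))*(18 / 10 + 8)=857157 / 143440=5.98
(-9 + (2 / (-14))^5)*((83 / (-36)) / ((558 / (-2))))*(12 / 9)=-12554912 / 126607131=-0.10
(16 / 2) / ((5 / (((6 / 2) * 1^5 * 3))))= 72 / 5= 14.40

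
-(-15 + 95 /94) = 1315 /94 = 13.99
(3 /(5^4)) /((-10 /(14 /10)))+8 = 249979 /31250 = 8.00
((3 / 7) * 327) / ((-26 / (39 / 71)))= -2943 / 994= -2.96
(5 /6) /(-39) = -5 /234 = -0.02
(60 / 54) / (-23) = -10 / 207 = -0.05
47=47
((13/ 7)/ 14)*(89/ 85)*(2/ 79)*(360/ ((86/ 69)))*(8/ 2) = 11495952/ 2829701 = 4.06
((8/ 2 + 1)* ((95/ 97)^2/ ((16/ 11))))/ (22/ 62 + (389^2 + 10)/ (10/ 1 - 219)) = -3216013625/ 705895095328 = -0.00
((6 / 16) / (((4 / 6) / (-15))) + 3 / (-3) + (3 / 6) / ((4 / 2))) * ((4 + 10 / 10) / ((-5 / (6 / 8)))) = 441 / 64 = 6.89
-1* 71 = -71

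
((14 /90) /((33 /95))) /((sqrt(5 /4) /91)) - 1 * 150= -150+24206 * sqrt(5) /1485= -113.55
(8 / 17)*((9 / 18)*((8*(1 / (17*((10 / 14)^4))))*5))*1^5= 76832 / 36125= 2.13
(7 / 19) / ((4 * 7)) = 1 / 76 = 0.01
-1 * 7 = -7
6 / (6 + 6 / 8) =8 / 9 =0.89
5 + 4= 9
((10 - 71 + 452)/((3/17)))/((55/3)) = 6647/55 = 120.85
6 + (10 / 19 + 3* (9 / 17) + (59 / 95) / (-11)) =143152 / 17765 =8.06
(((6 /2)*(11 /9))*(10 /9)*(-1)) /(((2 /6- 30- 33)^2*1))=-55 /53016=-0.00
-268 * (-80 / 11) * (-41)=-879040 / 11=-79912.73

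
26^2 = 676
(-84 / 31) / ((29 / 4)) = -336 / 899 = -0.37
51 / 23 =2.22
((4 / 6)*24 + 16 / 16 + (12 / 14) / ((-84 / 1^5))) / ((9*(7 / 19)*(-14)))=-3515 / 9604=-0.37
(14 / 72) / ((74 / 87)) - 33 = -29101 / 888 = -32.77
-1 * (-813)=813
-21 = -21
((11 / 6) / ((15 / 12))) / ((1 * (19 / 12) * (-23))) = -88 / 2185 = -0.04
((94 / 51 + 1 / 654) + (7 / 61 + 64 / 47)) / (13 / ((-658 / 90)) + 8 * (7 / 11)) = 8151358369 / 8130915822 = 1.00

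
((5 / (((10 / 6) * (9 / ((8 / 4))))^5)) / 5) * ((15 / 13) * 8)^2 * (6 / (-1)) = -4096 / 190125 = -0.02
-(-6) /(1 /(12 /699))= 0.10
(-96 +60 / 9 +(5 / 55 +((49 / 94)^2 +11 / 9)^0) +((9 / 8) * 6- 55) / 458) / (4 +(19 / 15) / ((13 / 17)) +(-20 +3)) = 347174945 / 44576224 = 7.79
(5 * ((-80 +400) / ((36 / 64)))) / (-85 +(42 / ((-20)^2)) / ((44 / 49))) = -225280000 / 6722739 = -33.51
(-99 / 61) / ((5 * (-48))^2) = -11 / 390400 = -0.00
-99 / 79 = -1.25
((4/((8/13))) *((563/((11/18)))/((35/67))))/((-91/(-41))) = 13919049/2695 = 5164.77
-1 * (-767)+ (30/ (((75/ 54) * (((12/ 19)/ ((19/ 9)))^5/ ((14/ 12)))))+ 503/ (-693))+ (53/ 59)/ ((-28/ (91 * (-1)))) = 209236506965126401/ 18542104035840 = 11284.40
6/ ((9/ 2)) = 4/ 3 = 1.33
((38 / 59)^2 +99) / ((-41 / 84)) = -29069292 / 142721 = -203.68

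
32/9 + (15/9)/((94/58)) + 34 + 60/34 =290147/7191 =40.35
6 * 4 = 24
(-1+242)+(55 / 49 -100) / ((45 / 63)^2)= 236 / 5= 47.20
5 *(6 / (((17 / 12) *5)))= 72 / 17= 4.24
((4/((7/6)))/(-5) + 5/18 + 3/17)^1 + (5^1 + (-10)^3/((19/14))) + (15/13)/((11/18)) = -21247717793/29099070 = -730.19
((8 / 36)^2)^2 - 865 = -865.00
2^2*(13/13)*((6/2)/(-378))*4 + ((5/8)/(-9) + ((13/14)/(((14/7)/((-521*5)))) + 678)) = -29773/56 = -531.66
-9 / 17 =-0.53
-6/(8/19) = -57/4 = -14.25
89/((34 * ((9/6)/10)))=890/51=17.45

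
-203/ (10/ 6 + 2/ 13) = -7917/ 71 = -111.51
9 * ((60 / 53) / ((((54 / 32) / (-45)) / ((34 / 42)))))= -81600 / 371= -219.95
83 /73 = 1.14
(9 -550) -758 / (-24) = -6113 / 12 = -509.42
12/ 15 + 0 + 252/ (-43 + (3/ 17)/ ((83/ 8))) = -1535264/ 303245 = -5.06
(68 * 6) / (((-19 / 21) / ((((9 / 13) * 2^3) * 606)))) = -373838976 / 247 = -1513518.12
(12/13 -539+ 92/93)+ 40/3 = -523.75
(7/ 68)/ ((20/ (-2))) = -0.01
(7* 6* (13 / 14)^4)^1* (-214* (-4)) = 26729.10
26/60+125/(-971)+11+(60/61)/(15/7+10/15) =1221865297/104838870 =11.65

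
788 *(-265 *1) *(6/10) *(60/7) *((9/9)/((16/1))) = -469845/7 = -67120.71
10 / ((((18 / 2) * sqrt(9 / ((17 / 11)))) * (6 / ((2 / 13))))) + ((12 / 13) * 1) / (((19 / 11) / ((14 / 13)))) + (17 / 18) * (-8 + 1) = -6.02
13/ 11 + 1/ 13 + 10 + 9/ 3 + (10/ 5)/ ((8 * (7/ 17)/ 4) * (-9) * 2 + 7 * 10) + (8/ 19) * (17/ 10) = 95639146/ 6371365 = 15.01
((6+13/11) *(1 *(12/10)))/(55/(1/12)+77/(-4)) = 1896/140965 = 0.01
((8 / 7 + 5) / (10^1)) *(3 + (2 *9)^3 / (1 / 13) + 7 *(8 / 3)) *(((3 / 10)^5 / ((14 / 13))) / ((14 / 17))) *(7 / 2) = 175126539159 / 392000000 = 446.75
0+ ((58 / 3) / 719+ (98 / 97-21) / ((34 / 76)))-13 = -57.66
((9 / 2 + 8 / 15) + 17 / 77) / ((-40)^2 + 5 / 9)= 36411 / 11091850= 0.00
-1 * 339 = -339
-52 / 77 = -0.68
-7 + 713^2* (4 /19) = 2033343 /19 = 107018.05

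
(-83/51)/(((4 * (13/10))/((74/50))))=-3071/6630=-0.46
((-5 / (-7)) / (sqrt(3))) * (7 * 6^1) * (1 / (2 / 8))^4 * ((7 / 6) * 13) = 116480 * sqrt(3) / 3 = 67249.76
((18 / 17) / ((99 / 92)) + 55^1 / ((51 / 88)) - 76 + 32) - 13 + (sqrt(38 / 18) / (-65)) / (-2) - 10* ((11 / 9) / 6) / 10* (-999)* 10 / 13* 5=sqrt(19) / 390 + 5991770 / 7293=821.59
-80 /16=-5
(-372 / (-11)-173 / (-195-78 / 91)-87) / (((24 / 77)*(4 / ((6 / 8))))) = -2760499 / 87744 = -31.46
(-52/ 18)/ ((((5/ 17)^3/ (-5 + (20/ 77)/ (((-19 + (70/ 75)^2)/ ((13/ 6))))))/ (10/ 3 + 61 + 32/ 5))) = 42831958178594/ 1060030125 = 40406.36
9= 9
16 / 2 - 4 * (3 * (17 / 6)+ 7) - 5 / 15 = -163 / 3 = -54.33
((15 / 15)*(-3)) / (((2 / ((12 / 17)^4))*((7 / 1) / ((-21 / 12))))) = 0.09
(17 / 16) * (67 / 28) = 1139 / 448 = 2.54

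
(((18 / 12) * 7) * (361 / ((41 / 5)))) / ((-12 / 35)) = -442225 / 328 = -1348.25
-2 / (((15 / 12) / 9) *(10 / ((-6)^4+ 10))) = -47016 / 25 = -1880.64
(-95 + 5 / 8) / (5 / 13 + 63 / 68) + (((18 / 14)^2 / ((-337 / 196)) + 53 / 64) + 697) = 15620430019 / 24997312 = 624.88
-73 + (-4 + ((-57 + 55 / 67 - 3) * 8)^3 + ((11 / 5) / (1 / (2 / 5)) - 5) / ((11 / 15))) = -1755345311307072 / 16541965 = -106114679.32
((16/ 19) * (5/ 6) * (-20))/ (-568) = 100/ 4047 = 0.02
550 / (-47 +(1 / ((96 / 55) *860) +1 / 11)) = -99897600 / 8520071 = -11.72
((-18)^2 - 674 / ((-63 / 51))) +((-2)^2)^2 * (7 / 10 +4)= 99206 / 105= 944.82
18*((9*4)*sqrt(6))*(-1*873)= -565704*sqrt(6)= -1385686.15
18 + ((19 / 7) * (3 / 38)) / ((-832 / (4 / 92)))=4822269 / 267904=18.00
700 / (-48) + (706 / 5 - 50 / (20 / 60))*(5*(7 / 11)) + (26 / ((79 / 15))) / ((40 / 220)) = -14629 / 948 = -15.43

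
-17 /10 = -1.70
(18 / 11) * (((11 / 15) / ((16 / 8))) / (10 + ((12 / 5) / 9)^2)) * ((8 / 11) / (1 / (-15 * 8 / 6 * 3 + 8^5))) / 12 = 1471860 / 12463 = 118.10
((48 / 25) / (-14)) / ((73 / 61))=-1464 / 12775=-0.11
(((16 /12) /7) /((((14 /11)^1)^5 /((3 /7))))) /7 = 161051 /46118408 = 0.00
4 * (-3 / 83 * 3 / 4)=-9 / 83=-0.11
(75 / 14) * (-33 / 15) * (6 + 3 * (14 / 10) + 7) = -1419 / 7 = -202.71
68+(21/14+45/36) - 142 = -285/4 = -71.25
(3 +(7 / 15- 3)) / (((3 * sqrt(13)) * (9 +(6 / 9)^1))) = 7 * sqrt(13) / 5655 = 0.00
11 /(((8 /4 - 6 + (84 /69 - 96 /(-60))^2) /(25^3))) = 2273046875 /52076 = 43648.65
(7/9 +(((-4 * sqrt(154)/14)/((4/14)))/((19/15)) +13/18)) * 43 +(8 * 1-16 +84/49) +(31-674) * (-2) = 18819/14-645 * sqrt(154)/19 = 922.94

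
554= 554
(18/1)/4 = 4.50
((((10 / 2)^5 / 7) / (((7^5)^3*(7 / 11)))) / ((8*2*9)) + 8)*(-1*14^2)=-267990352113296839 / 170912214357948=-1568.00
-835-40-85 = -960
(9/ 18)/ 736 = 1/ 1472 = 0.00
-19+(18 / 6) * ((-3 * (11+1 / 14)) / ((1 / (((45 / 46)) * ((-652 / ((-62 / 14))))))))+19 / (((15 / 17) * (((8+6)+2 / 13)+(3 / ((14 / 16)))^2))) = -81816818447 / 5693880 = -14369.26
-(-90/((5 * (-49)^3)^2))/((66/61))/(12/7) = 0.00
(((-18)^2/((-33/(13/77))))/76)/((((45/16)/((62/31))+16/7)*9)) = -1248/1901273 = -0.00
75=75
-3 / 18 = -1 / 6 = -0.17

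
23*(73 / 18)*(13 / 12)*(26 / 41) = 64.08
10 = 10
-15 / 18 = -5 / 6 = -0.83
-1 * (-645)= 645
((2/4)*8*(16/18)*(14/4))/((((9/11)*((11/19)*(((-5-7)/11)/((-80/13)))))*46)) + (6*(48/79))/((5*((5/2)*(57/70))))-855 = -851.42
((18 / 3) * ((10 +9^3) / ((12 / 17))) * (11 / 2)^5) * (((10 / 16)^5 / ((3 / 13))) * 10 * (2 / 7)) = 410979504203125 / 11010048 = 37327675.97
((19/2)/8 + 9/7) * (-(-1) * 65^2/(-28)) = -1170325/3136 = -373.19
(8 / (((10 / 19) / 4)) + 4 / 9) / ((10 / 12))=5512 / 75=73.49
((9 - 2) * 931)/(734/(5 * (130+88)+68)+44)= 146.01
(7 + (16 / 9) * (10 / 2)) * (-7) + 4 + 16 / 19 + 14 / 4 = -35185 / 342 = -102.88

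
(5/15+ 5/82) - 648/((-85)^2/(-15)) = 618389/355470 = 1.74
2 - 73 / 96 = 119 / 96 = 1.24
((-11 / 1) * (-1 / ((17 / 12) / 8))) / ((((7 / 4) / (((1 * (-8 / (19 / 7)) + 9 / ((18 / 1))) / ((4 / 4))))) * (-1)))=196416 / 2261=86.87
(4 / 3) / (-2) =-2 / 3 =-0.67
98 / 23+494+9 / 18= 22943 / 46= 498.76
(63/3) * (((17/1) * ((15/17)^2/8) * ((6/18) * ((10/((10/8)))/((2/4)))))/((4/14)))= 648.53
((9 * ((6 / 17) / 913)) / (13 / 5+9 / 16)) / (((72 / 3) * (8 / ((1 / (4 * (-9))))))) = -0.00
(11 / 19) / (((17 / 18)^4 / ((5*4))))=23094720 / 1586899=14.55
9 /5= 1.80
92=92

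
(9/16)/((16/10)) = 45/128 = 0.35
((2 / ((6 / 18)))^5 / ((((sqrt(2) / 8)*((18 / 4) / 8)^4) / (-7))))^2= 6896136929411072 / 729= 9459721439521.36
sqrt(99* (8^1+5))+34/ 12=17/ 6+3* sqrt(143)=38.71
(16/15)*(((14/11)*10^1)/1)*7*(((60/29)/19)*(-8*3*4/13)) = -6021120/78793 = -76.42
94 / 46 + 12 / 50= 1313 / 575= 2.28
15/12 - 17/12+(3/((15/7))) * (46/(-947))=-6667/28410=-0.23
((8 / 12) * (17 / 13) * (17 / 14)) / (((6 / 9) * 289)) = 1 / 182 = 0.01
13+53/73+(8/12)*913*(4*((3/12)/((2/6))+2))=1469284/219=6709.06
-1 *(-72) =72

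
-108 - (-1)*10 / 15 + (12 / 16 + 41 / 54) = -11429 / 108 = -105.82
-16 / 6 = -8 / 3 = -2.67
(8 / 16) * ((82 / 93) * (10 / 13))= 0.34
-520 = -520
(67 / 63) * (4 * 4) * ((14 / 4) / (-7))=-536 / 63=-8.51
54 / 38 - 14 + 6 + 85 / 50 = -927 / 190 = -4.88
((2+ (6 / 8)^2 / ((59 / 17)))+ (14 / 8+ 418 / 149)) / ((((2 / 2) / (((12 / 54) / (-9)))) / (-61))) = 57635789 / 5696568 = 10.12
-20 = -20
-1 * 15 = -15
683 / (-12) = -683 / 12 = -56.92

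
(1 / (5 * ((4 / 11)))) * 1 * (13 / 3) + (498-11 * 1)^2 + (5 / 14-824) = 99266051 / 420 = 236347.74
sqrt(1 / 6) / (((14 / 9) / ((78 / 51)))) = 39*sqrt(6) / 238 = 0.40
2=2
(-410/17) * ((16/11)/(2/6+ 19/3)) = -984/187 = -5.26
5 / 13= 0.38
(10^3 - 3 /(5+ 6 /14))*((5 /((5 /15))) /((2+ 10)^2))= 189895 /1824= 104.11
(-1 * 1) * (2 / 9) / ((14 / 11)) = -11 / 63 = -0.17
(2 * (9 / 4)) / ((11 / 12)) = 54 / 11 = 4.91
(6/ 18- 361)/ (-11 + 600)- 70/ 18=-23861/ 5301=-4.50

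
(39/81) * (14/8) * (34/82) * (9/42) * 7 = 1547/2952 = 0.52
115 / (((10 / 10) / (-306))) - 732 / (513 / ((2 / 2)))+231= -5978233 / 171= -34960.43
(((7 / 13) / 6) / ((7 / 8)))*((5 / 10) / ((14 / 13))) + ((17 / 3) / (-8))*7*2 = -829 / 84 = -9.87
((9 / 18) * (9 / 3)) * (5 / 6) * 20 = 25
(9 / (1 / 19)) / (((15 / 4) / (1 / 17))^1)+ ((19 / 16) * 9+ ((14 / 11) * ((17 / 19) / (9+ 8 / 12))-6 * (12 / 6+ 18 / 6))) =-136110597 / 8242960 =-16.51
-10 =-10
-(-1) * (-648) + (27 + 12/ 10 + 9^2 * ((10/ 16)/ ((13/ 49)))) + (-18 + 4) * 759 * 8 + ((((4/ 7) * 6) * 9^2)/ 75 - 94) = -1556596493/ 18200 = -85527.28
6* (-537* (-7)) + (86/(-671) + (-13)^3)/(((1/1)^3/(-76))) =127178482/671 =189535.74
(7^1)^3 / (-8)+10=-263 / 8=-32.88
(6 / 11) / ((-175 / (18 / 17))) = -108 / 32725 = -0.00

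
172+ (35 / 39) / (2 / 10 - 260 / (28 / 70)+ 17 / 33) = 239545227 / 1392716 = 172.00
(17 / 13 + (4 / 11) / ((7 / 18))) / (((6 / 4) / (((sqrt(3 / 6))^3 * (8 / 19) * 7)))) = 8980 * sqrt(2) / 8151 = 1.56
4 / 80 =1 / 20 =0.05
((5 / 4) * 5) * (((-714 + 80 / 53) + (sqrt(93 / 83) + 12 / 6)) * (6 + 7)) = -57641.35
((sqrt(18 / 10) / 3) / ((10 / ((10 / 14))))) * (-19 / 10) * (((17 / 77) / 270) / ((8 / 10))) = -323 * sqrt(5) / 11642400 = -0.00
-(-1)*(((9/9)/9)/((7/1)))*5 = 0.08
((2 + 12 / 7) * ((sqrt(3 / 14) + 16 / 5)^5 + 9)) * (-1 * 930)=-307680097764 / 214375- 16180991229 * sqrt(42) / 120050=-2308751.88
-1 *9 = -9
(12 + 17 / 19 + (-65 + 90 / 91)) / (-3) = 29460 / 1729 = 17.04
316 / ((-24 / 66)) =-869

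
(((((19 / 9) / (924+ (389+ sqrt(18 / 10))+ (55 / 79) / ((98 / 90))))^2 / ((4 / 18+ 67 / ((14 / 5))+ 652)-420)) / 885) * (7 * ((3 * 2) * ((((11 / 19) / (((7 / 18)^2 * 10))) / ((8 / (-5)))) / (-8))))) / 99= 0.00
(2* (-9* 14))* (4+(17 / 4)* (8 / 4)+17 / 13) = -45234 / 13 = -3479.54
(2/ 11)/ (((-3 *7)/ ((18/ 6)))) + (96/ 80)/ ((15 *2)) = 27/ 1925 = 0.01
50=50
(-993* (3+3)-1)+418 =-5541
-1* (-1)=1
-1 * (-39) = 39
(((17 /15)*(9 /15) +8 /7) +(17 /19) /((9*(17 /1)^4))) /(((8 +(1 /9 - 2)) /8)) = 2143995296 /898464875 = 2.39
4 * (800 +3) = 3212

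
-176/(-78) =88/39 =2.26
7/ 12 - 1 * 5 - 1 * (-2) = -2.42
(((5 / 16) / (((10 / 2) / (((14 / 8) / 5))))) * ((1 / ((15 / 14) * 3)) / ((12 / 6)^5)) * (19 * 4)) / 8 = 931 / 460800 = 0.00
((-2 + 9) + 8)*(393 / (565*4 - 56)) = 5895 / 2204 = 2.67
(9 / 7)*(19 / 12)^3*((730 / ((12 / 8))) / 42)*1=2503535 / 42336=59.13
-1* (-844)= 844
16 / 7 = 2.29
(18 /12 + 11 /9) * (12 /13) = 98 /39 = 2.51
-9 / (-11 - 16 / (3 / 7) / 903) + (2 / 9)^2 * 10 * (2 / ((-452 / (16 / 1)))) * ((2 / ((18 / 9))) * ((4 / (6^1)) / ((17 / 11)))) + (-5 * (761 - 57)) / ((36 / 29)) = -5654342881391 / 1994649219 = -2834.76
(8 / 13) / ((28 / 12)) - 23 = -22.74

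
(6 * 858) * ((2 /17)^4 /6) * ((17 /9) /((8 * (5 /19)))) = 10868 /73695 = 0.15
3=3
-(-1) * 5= 5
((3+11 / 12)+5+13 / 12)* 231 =2310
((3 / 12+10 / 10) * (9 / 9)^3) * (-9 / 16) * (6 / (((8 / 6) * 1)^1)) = -3.16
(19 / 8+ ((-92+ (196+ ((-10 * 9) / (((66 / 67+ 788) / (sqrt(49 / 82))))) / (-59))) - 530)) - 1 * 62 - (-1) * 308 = -1421 / 8+ 21105 * sqrt(82) / 127873178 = -177.62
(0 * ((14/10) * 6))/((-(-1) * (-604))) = 0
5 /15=1 /3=0.33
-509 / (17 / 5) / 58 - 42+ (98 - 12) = 40839 / 986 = 41.42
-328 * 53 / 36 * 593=-2577178 / 9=-286353.11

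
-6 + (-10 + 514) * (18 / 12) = 750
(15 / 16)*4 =15 / 4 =3.75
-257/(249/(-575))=147775/249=593.47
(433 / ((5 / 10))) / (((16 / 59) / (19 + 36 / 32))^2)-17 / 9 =351630071633 / 73728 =4769288.08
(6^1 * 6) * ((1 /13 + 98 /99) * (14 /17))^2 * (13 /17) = 1477941136 /69553341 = 21.25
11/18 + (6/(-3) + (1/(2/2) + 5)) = 83/18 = 4.61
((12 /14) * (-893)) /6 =-893 /7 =-127.57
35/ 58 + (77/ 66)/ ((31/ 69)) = 2877/ 899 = 3.20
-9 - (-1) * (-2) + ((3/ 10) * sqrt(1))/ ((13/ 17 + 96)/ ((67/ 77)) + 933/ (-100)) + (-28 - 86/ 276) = -62945970065/ 1601326194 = -39.31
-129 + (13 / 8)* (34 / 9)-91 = -7699 / 36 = -213.86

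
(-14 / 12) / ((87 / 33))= -77 / 174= -0.44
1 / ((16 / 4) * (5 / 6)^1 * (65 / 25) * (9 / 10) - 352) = -5 / 1721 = -0.00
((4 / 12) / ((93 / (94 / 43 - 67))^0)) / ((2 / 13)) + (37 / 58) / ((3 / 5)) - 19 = -15.77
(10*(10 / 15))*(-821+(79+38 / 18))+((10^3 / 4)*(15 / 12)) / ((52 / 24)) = -1680715 / 351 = -4788.36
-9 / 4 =-2.25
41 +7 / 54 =2221 / 54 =41.13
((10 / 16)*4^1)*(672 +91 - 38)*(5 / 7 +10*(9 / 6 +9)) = 1341250 / 7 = 191607.14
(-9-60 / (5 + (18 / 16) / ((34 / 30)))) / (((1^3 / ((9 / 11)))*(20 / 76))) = -529929 / 8965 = -59.11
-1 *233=-233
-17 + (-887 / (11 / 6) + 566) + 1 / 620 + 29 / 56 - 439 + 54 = -30486641 / 95480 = -319.30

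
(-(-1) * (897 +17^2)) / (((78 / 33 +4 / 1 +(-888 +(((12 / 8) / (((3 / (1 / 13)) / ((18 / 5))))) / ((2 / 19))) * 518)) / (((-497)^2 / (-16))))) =104730580955 / 1145528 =91425.60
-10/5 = -2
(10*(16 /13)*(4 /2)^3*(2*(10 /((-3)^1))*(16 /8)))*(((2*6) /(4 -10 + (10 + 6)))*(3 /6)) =-10240 /13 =-787.69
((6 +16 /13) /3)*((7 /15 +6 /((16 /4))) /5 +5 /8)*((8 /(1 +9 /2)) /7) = 8836 /17325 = 0.51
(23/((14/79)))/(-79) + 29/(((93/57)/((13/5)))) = 96717/2170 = 44.57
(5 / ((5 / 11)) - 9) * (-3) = -6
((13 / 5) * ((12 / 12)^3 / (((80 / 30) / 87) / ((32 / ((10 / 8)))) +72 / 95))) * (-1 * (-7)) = 1031472 / 43021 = 23.98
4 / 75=0.05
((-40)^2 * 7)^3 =1404928000000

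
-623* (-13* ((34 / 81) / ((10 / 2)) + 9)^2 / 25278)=109620297059 / 4146223950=26.44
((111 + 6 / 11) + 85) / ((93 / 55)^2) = 594550 / 8649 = 68.74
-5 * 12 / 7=-60 / 7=-8.57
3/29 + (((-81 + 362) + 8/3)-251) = 2851/87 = 32.77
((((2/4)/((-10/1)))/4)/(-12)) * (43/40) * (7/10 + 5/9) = 4859/3456000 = 0.00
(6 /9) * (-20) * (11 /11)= -40 /3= -13.33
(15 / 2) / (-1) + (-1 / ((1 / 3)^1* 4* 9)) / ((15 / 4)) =-677 / 90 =-7.52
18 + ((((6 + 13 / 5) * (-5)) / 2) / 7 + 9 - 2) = 307 / 14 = 21.93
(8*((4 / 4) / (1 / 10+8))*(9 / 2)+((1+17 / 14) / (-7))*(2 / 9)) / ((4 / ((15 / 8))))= 3215 / 1568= 2.05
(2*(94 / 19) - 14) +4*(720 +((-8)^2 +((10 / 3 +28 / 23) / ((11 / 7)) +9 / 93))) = 1405468214 / 447051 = 3143.87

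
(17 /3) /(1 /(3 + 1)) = 68 /3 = 22.67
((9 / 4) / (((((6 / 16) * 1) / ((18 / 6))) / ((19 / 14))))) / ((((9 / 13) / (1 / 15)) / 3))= 247 / 35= 7.06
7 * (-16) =-112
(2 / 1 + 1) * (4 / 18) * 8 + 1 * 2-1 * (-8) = 46 / 3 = 15.33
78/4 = 39/2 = 19.50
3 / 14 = 0.21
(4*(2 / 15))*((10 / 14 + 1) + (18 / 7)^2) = 1088 / 245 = 4.44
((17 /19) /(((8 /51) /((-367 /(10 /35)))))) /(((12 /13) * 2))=-9651733 /2432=-3968.64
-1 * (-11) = 11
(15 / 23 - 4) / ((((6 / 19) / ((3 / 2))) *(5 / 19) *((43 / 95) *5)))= -528143 / 19780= -26.70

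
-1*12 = -12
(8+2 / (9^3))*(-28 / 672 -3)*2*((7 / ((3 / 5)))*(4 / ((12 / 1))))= -7452935 / 39366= -189.32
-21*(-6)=126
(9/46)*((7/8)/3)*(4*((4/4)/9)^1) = 7/276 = 0.03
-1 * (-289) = 289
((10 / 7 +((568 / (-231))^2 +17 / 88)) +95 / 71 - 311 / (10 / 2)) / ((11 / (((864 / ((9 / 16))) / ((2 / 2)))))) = -515924542912 / 69458235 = -7427.84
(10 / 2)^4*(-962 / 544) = -300625 / 272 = -1105.24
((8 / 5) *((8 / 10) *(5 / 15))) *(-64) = -2048 / 75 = -27.31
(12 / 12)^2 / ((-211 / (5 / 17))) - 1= -3592 / 3587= -1.00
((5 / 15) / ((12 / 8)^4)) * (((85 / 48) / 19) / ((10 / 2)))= 0.00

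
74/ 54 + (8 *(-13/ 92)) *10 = -6169/ 621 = -9.93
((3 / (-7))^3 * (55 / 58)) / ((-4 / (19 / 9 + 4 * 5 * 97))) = 412005 / 11368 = 36.24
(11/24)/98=11/2352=0.00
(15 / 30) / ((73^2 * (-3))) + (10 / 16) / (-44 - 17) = -80179 / 7801656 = -0.01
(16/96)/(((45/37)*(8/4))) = 0.07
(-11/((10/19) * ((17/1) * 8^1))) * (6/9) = -209/2040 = -0.10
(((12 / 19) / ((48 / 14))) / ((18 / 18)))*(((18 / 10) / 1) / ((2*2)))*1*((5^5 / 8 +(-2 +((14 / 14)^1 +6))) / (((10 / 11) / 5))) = 180.37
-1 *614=-614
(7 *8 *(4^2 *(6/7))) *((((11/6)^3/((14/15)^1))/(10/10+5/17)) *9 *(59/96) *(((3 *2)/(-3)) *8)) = -2427260/7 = -346751.43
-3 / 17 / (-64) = 3 / 1088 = 0.00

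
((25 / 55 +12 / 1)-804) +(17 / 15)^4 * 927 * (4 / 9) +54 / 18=-60604078 / 556875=-108.83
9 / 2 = 4.50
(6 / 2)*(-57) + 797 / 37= -5530 / 37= -149.46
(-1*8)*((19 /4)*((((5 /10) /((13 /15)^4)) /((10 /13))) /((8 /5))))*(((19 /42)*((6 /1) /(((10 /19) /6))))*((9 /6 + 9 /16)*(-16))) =6875290125 /246064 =27941.06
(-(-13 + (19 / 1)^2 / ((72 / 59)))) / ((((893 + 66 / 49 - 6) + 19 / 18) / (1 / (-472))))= 997787 / 1481047264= 0.00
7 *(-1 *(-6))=42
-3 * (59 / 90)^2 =-3481 / 2700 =-1.29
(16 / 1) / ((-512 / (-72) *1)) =9 / 4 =2.25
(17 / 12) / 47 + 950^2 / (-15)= -33933983 / 564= -60166.64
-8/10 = -4/5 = -0.80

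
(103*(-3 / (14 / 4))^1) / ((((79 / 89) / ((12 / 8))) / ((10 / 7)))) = -825030 / 3871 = -213.13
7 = 7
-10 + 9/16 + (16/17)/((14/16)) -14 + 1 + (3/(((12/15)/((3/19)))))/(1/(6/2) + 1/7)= -727805/36176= -20.12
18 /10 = 9 /5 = 1.80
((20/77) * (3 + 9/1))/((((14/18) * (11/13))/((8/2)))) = 112320/5929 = 18.94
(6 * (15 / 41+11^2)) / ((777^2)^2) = 9952 / 4981345641027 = 0.00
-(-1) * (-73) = -73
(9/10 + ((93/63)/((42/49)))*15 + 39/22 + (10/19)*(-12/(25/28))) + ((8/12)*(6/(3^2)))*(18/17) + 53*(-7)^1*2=-76755143/106590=-720.10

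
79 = 79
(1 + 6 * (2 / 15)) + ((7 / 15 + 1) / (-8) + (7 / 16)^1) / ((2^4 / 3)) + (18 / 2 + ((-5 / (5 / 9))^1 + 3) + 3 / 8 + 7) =3129 / 256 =12.22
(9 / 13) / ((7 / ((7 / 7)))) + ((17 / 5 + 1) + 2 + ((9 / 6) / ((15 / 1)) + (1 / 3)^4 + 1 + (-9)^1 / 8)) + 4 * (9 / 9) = 618353 / 58968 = 10.49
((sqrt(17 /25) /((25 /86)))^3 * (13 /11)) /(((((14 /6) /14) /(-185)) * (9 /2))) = -20804119648 * sqrt(17) /12890625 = -6654.26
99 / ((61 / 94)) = 152.56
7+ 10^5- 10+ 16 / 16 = 99998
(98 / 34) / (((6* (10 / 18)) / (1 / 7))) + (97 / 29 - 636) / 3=-210.76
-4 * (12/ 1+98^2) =-38464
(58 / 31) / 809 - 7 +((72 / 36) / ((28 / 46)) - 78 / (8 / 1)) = -9453159 / 702212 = -13.46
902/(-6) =-451/3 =-150.33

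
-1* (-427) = 427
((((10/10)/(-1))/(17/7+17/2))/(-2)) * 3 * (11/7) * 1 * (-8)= -88/51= -1.73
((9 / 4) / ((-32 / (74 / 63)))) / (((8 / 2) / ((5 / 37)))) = -5 / 1792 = -0.00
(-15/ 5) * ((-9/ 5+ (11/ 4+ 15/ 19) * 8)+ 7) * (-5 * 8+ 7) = 3318.06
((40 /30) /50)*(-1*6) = -4 /25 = -0.16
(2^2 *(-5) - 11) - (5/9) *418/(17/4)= -13103/153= -85.64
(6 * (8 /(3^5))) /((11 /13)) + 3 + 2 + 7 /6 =6.40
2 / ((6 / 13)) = 13 / 3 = 4.33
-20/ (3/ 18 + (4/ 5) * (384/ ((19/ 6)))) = -11400/ 55391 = -0.21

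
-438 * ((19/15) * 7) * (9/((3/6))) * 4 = -1398096/5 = -279619.20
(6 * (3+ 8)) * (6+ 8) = 924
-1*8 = -8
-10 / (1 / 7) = -70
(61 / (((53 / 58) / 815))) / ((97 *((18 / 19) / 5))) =2960.19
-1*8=-8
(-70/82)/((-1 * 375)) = 0.00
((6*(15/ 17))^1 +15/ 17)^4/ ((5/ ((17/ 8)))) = 24310125/ 39304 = 618.52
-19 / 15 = -1.27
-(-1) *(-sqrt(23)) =-sqrt(23) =-4.80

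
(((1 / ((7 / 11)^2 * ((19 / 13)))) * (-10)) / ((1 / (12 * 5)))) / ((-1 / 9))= 8494200 / 931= 9123.74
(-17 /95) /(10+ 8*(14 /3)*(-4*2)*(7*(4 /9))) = 459 /2357710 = 0.00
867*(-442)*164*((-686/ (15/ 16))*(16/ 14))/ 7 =7508133068.80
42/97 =0.43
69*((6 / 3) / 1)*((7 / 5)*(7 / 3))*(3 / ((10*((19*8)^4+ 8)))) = 0.00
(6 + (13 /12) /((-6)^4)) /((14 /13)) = 1213225 /217728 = 5.57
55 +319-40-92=242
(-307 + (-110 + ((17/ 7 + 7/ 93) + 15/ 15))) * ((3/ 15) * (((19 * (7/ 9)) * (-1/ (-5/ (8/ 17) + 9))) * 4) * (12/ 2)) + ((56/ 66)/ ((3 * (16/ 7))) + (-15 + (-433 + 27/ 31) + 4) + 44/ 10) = -14752508453/ 797940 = -18488.24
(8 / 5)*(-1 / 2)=-4 / 5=-0.80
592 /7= 84.57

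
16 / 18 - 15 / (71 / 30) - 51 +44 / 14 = -238439 / 4473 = -53.31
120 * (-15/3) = -600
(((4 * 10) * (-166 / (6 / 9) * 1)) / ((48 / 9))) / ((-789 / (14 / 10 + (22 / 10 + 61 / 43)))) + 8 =449615 / 22618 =19.88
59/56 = 1.05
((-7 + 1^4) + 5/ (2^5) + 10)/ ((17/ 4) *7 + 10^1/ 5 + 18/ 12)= 0.12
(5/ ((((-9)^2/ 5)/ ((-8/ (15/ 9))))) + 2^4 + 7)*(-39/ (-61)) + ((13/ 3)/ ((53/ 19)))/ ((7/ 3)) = 14.42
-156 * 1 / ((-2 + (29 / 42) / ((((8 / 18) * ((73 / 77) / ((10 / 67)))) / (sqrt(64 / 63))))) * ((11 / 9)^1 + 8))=101414885 * sqrt(7) / 253471459 + 2176891171 / 253471459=9.65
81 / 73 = 1.11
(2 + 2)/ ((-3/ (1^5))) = -4/ 3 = -1.33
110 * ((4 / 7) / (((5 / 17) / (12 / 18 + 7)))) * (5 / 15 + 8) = 860200 / 63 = 13653.97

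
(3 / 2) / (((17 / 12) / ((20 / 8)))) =2.65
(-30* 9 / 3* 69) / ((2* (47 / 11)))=-34155 / 47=-726.70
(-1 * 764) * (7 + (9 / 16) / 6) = -43357 / 8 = -5419.62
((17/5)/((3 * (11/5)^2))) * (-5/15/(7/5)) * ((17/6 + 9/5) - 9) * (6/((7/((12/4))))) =11135/17787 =0.63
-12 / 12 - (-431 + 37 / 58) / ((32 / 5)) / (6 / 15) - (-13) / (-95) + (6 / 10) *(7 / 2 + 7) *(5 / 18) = 59498599 / 352640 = 168.72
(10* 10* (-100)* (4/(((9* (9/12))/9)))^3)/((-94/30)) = 204800000/423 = 484160.76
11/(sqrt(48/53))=11*sqrt(159)/12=11.56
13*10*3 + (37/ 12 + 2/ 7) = 33043/ 84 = 393.37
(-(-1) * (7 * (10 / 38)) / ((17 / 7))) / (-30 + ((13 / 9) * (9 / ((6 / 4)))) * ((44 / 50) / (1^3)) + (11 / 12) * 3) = -10500 / 271643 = -0.04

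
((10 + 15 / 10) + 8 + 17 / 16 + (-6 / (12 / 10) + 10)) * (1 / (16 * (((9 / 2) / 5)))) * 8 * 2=2045 / 72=28.40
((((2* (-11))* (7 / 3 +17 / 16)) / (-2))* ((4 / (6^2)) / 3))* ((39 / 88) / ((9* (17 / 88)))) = 23309 / 66096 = 0.35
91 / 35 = 13 / 5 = 2.60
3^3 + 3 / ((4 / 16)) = 39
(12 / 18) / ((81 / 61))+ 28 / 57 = 4586 / 4617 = 0.99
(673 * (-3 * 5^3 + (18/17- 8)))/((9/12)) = -17479156/51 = -342728.55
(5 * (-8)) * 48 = -1920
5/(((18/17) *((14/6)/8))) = 340/21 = 16.19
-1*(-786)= 786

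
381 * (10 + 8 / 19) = 75438 / 19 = 3970.42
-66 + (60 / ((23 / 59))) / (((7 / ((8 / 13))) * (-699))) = -32195594 / 487669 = -66.02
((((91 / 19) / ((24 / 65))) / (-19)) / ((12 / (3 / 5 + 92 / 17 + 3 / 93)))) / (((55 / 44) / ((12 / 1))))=-9420229 / 2853705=-3.30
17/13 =1.31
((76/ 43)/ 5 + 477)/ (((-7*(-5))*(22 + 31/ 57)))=5849967/ 9669625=0.60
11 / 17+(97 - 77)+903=15702 / 17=923.65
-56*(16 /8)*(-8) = 896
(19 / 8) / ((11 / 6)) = 57 / 44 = 1.30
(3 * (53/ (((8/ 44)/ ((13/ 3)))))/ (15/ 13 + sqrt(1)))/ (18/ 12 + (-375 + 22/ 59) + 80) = -6.00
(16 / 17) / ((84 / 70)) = 40 / 51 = 0.78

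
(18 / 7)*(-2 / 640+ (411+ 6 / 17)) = 20139687 / 19040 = 1057.76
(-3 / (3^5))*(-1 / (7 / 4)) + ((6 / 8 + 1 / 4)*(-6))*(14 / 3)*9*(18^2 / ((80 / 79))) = -228578659 / 2835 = -80627.39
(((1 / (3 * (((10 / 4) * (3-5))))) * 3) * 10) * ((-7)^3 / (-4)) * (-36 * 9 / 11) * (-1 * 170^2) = -1605857400 / 11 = -145987036.36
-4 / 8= -1 / 2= -0.50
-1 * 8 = -8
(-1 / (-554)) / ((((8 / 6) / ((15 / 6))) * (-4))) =-15 / 17728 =-0.00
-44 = -44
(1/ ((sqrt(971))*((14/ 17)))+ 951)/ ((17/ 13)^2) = 556.14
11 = 11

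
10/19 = 0.53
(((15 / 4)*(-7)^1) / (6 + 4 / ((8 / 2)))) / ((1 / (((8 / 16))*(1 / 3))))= -5 / 8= -0.62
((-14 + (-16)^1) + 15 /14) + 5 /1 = -335 /14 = -23.93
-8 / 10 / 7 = -4 / 35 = -0.11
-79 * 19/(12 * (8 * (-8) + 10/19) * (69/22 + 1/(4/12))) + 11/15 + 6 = 6891233/976860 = 7.05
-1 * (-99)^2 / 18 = -1089 / 2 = -544.50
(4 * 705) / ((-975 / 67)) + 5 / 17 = -213807 / 1105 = -193.49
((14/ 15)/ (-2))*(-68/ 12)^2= -2023/ 135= -14.99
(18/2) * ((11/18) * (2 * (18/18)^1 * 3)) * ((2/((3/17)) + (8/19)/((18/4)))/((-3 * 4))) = -10747/342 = -31.42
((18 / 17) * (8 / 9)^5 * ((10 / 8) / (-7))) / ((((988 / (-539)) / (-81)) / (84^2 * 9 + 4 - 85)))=-1234759680 / 4199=-294060.41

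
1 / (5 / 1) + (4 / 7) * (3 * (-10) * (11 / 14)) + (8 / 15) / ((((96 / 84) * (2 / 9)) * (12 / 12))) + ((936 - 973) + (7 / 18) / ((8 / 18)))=-92697 / 1960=-47.29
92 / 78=46 / 39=1.18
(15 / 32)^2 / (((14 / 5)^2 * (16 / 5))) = 28125 / 3211264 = 0.01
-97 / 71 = -1.37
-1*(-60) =60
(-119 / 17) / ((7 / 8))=-8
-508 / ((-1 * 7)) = 508 / 7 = 72.57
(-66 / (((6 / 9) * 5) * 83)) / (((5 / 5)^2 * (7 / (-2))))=198 / 2905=0.07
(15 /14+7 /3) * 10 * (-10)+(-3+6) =-7087 /21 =-337.48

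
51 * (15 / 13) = 765 / 13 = 58.85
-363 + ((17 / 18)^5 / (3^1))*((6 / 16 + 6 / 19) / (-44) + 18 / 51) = -4586319892691 / 12637430784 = -362.92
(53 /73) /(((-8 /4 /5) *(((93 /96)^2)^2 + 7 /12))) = -416808960 /336206683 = -1.24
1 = 1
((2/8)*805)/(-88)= -805/352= -2.29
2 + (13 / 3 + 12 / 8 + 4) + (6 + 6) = 143 / 6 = 23.83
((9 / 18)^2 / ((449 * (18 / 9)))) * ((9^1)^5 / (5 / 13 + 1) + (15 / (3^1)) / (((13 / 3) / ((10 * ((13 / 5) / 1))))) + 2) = 11.88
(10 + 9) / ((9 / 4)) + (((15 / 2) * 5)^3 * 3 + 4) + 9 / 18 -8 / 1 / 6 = 11391461 / 72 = 158214.74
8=8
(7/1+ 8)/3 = 5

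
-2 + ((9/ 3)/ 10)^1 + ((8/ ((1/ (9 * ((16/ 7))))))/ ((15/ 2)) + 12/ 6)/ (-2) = -957/ 70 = -13.67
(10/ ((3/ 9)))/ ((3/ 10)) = 100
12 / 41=0.29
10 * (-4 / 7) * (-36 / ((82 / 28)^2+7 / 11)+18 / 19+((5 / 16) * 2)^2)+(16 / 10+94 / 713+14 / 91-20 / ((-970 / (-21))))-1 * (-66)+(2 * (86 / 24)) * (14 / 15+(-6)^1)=4353737408949767 / 95008200257880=45.82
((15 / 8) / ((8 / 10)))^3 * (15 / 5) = 1265625 / 32768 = 38.62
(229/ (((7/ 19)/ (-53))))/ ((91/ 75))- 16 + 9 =-17299684/ 637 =-27158.06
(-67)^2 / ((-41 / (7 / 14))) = -4489 / 82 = -54.74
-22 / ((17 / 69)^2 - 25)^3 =1187099793891 / 836984175536128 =0.00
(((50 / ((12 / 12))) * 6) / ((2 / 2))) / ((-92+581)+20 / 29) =8700 / 14201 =0.61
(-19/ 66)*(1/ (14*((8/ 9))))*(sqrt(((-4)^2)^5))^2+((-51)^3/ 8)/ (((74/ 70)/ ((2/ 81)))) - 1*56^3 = -6846492887/ 34188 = -200260.12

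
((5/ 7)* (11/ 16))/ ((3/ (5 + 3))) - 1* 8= -281/ 42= -6.69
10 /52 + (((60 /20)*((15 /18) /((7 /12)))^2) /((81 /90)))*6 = 52245 /1274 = 41.01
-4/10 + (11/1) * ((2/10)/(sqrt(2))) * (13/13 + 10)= -2/5 + 121 * sqrt(2)/10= 16.71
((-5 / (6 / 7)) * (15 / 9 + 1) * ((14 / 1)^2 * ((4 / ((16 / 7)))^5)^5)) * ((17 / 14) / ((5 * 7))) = -159587165740011823196033 / 1266637395197952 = -125992779.26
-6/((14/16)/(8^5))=-224694.86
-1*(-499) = 499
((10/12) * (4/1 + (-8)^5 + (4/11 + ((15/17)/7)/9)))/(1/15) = -3216568625/7854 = -409545.28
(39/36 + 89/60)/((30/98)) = 3773/450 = 8.38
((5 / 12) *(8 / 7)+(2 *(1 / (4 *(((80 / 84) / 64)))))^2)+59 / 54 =1130.53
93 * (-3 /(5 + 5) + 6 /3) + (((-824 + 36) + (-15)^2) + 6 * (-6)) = -4409 /10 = -440.90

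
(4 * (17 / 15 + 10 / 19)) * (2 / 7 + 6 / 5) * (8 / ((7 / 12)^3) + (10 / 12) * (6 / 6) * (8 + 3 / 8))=4786732093 / 10264275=466.35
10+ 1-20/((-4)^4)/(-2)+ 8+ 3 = 2821/128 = 22.04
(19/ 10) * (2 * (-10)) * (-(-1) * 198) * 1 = -7524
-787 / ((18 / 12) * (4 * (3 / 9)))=-787 / 2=-393.50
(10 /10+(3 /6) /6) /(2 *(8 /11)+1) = 143 /324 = 0.44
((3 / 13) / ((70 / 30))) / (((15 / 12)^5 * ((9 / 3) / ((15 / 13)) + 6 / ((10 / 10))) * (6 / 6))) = 9216 / 2445625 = 0.00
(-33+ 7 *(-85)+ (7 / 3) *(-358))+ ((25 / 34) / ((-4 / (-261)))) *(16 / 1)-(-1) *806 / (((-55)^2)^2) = -324664133894 / 466681875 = -695.69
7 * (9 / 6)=21 / 2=10.50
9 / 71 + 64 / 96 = 169 / 213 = 0.79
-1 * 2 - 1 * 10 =-12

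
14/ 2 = 7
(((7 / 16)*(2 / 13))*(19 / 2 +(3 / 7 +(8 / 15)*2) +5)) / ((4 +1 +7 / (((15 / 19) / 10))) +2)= 3359 / 298480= 0.01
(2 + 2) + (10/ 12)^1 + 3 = 47/ 6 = 7.83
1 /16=0.06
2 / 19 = 0.11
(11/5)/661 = 11/3305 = 0.00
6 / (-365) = -6 / 365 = -0.02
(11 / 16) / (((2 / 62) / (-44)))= -3751 / 4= -937.75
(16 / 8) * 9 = 18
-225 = -225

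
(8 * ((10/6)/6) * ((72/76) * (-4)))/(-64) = 5/38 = 0.13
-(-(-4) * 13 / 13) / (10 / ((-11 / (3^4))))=22 / 405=0.05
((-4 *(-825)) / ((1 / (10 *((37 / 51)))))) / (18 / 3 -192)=-203500 / 1581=-128.72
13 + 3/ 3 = 14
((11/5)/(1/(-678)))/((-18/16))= 19888/15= 1325.87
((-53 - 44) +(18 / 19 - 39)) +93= -799 / 19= -42.05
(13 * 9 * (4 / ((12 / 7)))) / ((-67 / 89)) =-362.64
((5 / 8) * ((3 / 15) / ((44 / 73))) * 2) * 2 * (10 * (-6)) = -1095 / 22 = -49.77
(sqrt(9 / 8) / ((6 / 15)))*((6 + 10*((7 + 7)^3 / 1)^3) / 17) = 1549578508845*sqrt(2) / 68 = 32226984458.39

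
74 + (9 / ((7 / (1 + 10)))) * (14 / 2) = 173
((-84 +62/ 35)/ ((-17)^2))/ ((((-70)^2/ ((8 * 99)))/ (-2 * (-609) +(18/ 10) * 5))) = -699198588/ 12390875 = -56.43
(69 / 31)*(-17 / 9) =-391 / 93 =-4.20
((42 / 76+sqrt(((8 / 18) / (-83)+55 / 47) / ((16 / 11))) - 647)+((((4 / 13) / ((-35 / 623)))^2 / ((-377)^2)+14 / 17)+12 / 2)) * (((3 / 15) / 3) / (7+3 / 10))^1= -82707553657823 / 14159072194475+sqrt(1754931167) / 5125914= -5.83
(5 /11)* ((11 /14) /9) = 5 /126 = 0.04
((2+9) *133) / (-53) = -1463 / 53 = -27.60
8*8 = 64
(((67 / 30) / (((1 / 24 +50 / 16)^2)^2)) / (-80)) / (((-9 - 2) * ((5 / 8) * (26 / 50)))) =7236 / 93179515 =0.00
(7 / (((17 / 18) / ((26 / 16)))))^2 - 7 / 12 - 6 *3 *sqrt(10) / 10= 2004191 / 13872 - 9 *sqrt(10) / 5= 138.79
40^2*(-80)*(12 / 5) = -307200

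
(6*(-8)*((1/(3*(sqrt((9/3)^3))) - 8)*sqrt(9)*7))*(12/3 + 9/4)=50400 - 700*sqrt(3)/3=49995.85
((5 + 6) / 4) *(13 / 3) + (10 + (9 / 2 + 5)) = 377 / 12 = 31.42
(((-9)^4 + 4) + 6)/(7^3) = 6571/343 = 19.16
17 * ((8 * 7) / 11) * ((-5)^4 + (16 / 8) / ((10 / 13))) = 2987376 / 55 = 54315.93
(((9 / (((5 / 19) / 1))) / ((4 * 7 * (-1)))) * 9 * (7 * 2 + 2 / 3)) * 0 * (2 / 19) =0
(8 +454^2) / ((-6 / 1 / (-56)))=1923824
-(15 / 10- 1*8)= 13 / 2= 6.50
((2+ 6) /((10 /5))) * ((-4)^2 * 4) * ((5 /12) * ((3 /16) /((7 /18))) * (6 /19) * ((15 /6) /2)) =2700 /133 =20.30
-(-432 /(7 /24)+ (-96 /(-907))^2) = 8529160320 /5758543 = 1481.13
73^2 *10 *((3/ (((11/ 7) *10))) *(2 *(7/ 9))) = 522242/ 33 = 15825.52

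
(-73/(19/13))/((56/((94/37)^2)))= -2096341/364154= -5.76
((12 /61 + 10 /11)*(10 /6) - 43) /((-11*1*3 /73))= 6047977 /66429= 91.04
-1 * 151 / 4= -151 / 4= -37.75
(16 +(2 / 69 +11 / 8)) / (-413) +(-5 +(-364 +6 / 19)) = -1597154413 / 4331544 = -368.73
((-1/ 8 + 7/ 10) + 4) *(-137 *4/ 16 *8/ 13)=-25071/ 260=-96.43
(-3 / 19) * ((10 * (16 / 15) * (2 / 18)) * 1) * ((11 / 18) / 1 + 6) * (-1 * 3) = 1904 / 513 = 3.71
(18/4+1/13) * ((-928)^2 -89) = 102470305/26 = 3941165.58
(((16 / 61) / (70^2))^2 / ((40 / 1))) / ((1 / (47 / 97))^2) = 4418 / 262691076528125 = 0.00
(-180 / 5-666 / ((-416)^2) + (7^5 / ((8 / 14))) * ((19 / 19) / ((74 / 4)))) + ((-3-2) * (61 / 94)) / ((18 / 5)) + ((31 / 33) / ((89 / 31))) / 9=1552.98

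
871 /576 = 1.51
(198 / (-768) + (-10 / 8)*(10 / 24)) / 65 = -23 / 1920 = -0.01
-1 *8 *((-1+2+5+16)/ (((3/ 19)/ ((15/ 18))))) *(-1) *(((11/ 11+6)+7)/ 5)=23408/ 9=2600.89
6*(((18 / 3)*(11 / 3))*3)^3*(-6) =-10349856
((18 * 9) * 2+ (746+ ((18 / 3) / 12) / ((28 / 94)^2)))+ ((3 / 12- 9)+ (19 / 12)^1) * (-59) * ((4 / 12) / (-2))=3546215 / 3528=1005.16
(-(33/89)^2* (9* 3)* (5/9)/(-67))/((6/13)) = 70785/1061414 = 0.07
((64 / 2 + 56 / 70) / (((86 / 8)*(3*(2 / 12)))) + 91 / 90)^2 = 757845841 / 14976900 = 50.60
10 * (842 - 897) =-550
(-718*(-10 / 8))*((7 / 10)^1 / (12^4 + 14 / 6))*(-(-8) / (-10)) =-7539 / 311075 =-0.02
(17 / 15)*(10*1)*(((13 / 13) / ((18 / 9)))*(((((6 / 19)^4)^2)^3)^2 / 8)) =15903682542709478045061774546019811328 / 23997878253756106444997335735942416102218125380085922630082241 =0.00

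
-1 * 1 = -1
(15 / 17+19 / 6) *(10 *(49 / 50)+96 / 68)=393589 / 8670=45.40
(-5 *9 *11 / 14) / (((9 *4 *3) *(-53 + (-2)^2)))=55 / 8232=0.01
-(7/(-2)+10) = -13/2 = -6.50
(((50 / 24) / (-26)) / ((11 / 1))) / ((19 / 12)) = -25 / 5434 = -0.00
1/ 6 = 0.17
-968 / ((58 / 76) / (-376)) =13830784 / 29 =476923.59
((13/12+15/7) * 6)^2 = 73441/196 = 374.70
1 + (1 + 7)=9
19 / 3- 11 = -14 / 3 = -4.67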